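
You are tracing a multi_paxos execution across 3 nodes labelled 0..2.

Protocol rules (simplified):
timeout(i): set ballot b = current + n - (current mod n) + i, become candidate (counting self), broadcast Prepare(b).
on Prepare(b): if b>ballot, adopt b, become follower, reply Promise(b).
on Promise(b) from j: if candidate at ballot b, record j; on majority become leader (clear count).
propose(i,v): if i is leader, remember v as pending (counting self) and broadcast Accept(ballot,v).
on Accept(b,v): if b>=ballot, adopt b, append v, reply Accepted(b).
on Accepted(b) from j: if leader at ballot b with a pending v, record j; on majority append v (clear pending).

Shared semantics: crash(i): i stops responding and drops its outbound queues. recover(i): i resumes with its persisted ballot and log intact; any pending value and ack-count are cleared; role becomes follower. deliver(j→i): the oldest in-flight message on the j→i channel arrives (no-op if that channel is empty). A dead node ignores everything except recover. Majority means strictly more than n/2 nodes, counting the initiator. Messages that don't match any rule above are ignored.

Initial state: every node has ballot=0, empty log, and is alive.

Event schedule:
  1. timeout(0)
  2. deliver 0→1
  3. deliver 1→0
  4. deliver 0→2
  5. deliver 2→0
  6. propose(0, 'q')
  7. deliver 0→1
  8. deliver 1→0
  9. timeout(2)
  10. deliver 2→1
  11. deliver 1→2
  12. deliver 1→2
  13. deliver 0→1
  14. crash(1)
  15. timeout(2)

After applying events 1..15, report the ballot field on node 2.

step 1 timeout(0): 0={cand,b=3,log=-}
step 2 deliver 0→1: 1={foll,b=3,log=-}
step 3 deliver 1→0: 0={lead,b=3,log=-}
step 4 deliver 0→2: 2={foll,b=3,log=-}
step 5 deliver 2→0: —
step 6 propose(0,'q'): —
step 7 deliver 0→1: 1={foll,b=3,log=q}
step 8 deliver 1→0: 0={lead,b=3,log=q}
step 9 timeout(2): 2={cand,b=8,log=-}
step 10 deliver 2→1: 1={foll,b=8,log=q}
step 11 deliver 1→2: 2={lead,b=8,log=-}
step 12 deliver 1→2: —
step 13 deliver 0→1: —
step 14 crash(1): 1={✗foll,b=8,log=q}
step 15 timeout(2): 2={cand,b=11,log=-}

11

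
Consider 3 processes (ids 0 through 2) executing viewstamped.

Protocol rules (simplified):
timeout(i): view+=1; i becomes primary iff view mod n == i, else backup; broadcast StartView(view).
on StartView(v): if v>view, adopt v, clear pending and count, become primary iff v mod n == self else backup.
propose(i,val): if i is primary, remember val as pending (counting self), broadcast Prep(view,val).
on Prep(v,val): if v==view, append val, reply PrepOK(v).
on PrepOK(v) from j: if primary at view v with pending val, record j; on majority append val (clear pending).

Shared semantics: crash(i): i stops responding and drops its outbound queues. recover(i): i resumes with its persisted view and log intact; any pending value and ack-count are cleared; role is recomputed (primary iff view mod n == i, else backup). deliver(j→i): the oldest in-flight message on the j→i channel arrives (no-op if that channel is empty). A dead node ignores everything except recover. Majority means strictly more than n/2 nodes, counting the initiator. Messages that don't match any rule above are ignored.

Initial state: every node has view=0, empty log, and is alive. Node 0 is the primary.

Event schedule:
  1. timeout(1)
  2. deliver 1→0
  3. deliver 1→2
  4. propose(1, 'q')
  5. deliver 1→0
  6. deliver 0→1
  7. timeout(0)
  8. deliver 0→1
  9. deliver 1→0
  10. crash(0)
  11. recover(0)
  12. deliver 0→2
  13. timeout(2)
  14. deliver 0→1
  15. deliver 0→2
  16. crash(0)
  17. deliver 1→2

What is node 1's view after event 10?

after 1 — timeout(1): n1:prim/v1/[-]
after 2 — deliver 1→0: n0:back/v1/[-]
after 3 — deliver 1→2: n2:back/v1/[-]
after 4 — propose(1,'q'): ·
after 5 — deliver 1→0: n0:back/v1/[q]
after 6 — deliver 0→1: n1:prim/v1/[q]
after 7 — timeout(0): n0:back/v2/[q]
after 8 — deliver 0→1: n1:back/v2/[q]
after 9 — deliver 1→0: ·
after 10 — crash(0): n0:✗back/v2/[q]

2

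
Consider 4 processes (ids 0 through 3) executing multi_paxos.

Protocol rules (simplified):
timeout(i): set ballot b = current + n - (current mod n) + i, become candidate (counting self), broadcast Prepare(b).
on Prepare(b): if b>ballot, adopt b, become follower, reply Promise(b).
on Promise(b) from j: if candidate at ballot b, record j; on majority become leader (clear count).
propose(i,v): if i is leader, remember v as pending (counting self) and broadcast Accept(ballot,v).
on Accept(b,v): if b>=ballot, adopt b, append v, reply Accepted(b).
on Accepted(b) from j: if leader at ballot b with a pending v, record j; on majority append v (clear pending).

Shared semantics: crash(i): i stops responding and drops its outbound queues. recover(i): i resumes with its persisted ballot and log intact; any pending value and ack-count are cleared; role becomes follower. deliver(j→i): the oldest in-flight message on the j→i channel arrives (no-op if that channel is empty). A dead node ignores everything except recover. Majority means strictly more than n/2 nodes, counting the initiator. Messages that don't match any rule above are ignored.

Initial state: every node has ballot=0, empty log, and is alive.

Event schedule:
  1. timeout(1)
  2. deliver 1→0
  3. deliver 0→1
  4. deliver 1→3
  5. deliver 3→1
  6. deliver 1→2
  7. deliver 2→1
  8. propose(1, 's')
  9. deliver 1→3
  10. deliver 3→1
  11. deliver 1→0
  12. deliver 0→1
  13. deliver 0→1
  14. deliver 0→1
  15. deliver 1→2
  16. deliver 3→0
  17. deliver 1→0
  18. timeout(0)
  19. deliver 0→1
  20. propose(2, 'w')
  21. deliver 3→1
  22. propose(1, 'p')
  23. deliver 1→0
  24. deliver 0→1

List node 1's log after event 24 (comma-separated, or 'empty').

after 1 — timeout(1): n1:cand/b5/[-]
after 2 — deliver 1→0: n0:foll/b5/[-]
after 3 — deliver 0→1: ·
after 4 — deliver 1→3: n3:foll/b5/[-]
after 5 — deliver 3→1: n1:lead/b5/[-]
after 6 — deliver 1→2: n2:foll/b5/[-]
after 7 — deliver 2→1: ·
after 8 — propose(1,'s'): ·
after 9 — deliver 1→3: n3:foll/b5/[s]
after 10 — deliver 3→1: ·
after 11 — deliver 1→0: n0:foll/b5/[s]
after 12 — deliver 0→1: n1:lead/b5/[s]
after 13 — deliver 0→1: ·
after 14 — deliver 0→1: ·
after 15 — deliver 1→2: n2:foll/b5/[s]
after 16 — deliver 3→0: ·
after 17 — deliver 1→0: ·
after 18 — timeout(0): n0:cand/b8/[s]
after 19 — deliver 0→1: n1:foll/b8/[s]
after 20 — propose(2,'w'): ·
after 21 — deliver 3→1: ·
after 22 — propose(1,'p'): ·
after 23 — deliver 1→0: ·
after 24 — deliver 0→1: ·

s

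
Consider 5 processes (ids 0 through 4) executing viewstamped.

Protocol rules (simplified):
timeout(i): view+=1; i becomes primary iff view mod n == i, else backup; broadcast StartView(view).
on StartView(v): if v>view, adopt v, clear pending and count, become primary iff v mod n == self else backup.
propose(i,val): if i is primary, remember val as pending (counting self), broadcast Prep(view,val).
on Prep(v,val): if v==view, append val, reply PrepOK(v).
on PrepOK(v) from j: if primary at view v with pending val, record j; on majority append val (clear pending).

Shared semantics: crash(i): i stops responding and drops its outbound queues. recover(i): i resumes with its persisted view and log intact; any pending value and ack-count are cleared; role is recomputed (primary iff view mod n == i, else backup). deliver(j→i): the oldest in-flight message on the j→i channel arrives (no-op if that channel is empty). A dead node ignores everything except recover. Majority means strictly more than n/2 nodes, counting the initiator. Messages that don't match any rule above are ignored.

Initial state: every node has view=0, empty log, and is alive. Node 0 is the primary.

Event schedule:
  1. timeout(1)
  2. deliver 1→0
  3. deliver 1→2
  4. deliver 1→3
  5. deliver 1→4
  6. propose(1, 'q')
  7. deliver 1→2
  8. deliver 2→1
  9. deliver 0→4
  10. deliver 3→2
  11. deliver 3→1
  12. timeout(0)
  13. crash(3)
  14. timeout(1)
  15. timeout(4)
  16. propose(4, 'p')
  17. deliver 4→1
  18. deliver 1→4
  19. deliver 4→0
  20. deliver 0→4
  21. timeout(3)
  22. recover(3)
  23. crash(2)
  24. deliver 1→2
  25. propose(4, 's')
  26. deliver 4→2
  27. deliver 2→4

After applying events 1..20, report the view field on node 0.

2

[1] timeout(1) → N1(prim v1 [-])
[2] deliver 1→0 → N0(back v1 [-])
[3] deliver 1→2 → N2(back v1 [-])
[4] deliver 1→3 → N3(back v1 [-])
[5] deliver 1→4 → N4(back v1 [-])
[6] propose(1,'q') → ∅
[7] deliver 1→2 → N2(back v1 [q])
[8] deliver 2→1 → ∅
[9] deliver 0→4 → ∅
[10] deliver 3→2 → ∅
[11] deliver 3→1 → ∅
[12] timeout(0) → N0(back v2 [-])
[13] crash(3) → N3(✗back v1 [-])
[14] timeout(1) → N1(back v2 [-])
[15] timeout(4) → N4(back v2 [-])
[16] propose(4,'p') → ∅
[17] deliver 4→1 → ∅
[18] deliver 1→4 → ∅
[19] deliver 4→0 → ∅
[20] deliver 0→4 → ∅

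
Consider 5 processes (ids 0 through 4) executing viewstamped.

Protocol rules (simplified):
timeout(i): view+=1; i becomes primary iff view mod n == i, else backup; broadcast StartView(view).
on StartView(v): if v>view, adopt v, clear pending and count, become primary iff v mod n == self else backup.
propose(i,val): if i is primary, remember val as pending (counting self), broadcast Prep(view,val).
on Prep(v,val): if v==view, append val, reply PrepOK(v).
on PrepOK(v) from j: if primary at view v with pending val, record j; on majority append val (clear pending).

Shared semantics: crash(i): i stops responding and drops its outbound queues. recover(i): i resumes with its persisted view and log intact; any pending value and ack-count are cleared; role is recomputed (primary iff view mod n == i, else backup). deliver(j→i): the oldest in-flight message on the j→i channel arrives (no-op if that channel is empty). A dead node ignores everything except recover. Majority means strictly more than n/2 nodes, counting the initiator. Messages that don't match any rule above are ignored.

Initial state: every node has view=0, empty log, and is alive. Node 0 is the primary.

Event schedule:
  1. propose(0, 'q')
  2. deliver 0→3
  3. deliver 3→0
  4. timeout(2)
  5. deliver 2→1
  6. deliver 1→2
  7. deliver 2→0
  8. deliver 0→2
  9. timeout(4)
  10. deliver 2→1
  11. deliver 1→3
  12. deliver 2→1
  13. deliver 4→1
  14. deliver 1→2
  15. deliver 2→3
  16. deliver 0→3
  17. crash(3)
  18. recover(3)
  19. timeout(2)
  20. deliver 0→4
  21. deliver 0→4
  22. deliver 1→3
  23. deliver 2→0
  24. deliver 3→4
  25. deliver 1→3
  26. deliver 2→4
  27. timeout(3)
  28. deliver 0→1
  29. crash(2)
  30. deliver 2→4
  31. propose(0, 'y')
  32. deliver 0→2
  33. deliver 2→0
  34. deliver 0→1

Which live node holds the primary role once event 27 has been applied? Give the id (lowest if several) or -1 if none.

1

[1] propose(0,'q') → ∅
[2] deliver 0→3 → N3(back v0 [q])
[3] deliver 3→0 → ∅
[4] timeout(2) → N2(back v1 [-])
[5] deliver 2→1 → N1(prim v1 [-])
[6] deliver 1→2 → ∅
[7] deliver 2→0 → N0(back v1 [-])
[8] deliver 0→2 → ∅
[9] timeout(4) → N4(back v1 [-])
[10] deliver 2→1 → ∅
[11] deliver 1→3 → ∅
[12] deliver 2→1 → ∅
[13] deliver 4→1 → ∅
[14] deliver 1→2 → ∅
[15] deliver 2→3 → N3(back v1 [q])
[16] deliver 0→3 → ∅
[17] crash(3) → N3(✗back v1 [q])
[18] recover(3) → N3(back v1 [q])
[19] timeout(2) → N2(prim v2 [-])
[20] deliver 0→4 → ∅
[21] deliver 0→4 → ∅
[22] deliver 1→3 → ∅
[23] deliver 2→0 → N0(back v2 [-])
[24] deliver 3→4 → ∅
[25] deliver 1→3 → ∅
[26] deliver 2→4 → ∅
[27] timeout(3) → N3(back v2 [q])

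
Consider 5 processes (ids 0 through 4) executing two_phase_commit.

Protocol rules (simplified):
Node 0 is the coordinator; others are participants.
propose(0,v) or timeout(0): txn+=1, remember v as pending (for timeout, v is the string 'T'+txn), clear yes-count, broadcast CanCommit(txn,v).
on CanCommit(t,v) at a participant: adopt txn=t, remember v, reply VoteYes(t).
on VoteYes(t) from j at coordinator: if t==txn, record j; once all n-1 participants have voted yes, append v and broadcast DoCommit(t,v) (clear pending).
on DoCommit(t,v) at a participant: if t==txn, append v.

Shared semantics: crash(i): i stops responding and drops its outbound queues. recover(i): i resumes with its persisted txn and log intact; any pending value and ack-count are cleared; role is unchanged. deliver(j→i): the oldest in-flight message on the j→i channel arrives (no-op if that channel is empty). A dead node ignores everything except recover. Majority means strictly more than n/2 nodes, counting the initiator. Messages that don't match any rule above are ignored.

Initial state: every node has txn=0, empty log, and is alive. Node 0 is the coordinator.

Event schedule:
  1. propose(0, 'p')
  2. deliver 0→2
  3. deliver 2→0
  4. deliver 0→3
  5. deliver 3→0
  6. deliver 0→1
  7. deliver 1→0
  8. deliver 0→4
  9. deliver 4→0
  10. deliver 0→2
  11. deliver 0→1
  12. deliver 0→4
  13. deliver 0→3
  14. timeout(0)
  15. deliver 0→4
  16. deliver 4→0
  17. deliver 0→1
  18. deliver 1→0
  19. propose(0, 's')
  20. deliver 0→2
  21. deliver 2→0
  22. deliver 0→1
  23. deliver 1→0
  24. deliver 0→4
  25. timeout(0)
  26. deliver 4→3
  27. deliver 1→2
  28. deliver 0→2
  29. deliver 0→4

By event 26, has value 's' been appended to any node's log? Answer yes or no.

no

e1 propose(0,'p'): 0[coor,t=1,-]
e2 deliver 0→2: 2[part,t=1,-]
e3 deliver 2→0: ·
e4 deliver 0→3: 3[part,t=1,-]
e5 deliver 3→0: ·
e6 deliver 0→1: 1[part,t=1,-]
e7 deliver 1→0: ·
e8 deliver 0→4: 4[part,t=1,-]
e9 deliver 4→0: 0[coor,t=1,p]
e10 deliver 0→2: 2[part,t=1,p]
e11 deliver 0→1: 1[part,t=1,p]
e12 deliver 0→4: 4[part,t=1,p]
e13 deliver 0→3: 3[part,t=1,p]
e14 timeout(0): 0[coor,t=2,p]
e15 deliver 0→4: 4[part,t=2,p]
e16 deliver 4→0: ·
e17 deliver 0→1: 1[part,t=2,p]
e18 deliver 1→0: ·
e19 propose(0,'s'): 0[coor,t=3,p]
e20 deliver 0→2: 2[part,t=2,p]
e21 deliver 2→0: ·
e22 deliver 0→1: 1[part,t=3,p]
e23 deliver 1→0: ·
e24 deliver 0→4: 4[part,t=3,p]
e25 timeout(0): 0[coor,t=4,p]
e26 deliver 4→3: ·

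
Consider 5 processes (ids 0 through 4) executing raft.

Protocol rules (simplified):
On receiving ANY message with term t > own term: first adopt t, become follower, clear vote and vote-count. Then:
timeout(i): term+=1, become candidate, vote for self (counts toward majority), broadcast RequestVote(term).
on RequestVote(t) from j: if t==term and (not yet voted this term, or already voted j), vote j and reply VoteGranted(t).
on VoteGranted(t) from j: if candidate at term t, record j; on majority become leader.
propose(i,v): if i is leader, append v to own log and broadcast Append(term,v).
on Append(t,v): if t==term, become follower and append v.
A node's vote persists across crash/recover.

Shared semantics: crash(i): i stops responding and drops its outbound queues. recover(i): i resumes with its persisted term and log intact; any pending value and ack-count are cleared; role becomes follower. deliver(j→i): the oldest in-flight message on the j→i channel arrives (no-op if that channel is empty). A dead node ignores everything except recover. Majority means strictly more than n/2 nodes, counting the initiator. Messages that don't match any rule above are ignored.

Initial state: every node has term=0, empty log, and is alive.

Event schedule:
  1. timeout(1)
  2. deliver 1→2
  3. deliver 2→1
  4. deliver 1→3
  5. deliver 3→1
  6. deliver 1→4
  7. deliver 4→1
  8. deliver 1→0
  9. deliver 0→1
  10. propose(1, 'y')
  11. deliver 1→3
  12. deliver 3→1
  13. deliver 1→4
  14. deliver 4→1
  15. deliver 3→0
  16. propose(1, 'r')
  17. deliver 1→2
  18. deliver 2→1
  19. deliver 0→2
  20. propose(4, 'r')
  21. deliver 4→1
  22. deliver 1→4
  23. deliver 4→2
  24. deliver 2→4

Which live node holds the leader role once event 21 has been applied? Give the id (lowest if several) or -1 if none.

e1 timeout(1): 1[cand,t=1,-]
e2 deliver 1→2: 2[foll,t=1,-]
e3 deliver 2→1: ·
e4 deliver 1→3: 3[foll,t=1,-]
e5 deliver 3→1: 1[lead,t=1,-]
e6 deliver 1→4: 4[foll,t=1,-]
e7 deliver 4→1: ·
e8 deliver 1→0: 0[foll,t=1,-]
e9 deliver 0→1: ·
e10 propose(1,'y'): 1[lead,t=1,y]
e11 deliver 1→3: 3[foll,t=1,y]
e12 deliver 3→1: ·
e13 deliver 1→4: 4[foll,t=1,y]
e14 deliver 4→1: ·
e15 deliver 3→0: ·
e16 propose(1,'r'): 1[lead,t=1,y,r]
e17 deliver 1→2: 2[foll,t=1,y]
e18 deliver 2→1: ·
e19 deliver 0→2: ·
e20 propose(4,'r'): ·
e21 deliver 4→1: ·

1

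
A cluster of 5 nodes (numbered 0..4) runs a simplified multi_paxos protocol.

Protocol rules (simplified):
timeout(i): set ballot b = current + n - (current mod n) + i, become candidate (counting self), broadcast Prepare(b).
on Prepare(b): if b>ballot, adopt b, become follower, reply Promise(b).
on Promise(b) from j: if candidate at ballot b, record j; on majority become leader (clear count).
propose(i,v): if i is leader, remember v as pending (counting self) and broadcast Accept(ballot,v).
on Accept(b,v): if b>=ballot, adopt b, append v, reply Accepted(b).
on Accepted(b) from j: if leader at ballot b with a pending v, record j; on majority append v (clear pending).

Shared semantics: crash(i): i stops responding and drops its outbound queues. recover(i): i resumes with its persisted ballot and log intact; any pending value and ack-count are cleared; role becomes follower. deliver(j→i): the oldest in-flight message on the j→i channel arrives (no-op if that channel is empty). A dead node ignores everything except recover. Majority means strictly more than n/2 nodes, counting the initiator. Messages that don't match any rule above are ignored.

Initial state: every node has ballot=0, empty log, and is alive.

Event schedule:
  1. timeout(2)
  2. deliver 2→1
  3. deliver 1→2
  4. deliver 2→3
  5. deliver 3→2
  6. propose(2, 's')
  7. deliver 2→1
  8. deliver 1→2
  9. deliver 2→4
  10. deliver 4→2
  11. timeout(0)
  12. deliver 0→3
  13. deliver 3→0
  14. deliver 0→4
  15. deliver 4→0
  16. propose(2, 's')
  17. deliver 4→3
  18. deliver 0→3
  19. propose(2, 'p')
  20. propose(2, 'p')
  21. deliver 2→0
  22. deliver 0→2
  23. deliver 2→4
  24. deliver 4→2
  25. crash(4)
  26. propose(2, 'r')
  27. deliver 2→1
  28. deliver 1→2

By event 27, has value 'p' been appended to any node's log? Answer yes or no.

no

[1] timeout(2) → N2(cand b7 [-])
[2] deliver 2→1 → N1(foll b7 [-])
[3] deliver 1→2 → ∅
[4] deliver 2→3 → N3(foll b7 [-])
[5] deliver 3→2 → N2(lead b7 [-])
[6] propose(2,'s') → ∅
[7] deliver 2→1 → N1(foll b7 [s])
[8] deliver 1→2 → ∅
[9] deliver 2→4 → N4(foll b7 [-])
[10] deliver 4→2 → ∅
[11] timeout(0) → N0(cand b5 [-])
[12] deliver 0→3 → ∅
[13] deliver 3→0 → ∅
[14] deliver 0→4 → ∅
[15] deliver 4→0 → ∅
[16] propose(2,'s') → ∅
[17] deliver 4→3 → ∅
[18] deliver 0→3 → ∅
[19] propose(2,'p') → ∅
[20] propose(2,'p') → ∅
[21] deliver 2→0 → N0(foll b7 [-])
[22] deliver 0→2 → ∅
[23] deliver 2→4 → N4(foll b7 [s])
[24] deliver 4→2 → ∅
[25] crash(4) → N4(✗foll b7 [s])
[26] propose(2,'r') → ∅
[27] deliver 2→1 → N1(foll b7 [s,s])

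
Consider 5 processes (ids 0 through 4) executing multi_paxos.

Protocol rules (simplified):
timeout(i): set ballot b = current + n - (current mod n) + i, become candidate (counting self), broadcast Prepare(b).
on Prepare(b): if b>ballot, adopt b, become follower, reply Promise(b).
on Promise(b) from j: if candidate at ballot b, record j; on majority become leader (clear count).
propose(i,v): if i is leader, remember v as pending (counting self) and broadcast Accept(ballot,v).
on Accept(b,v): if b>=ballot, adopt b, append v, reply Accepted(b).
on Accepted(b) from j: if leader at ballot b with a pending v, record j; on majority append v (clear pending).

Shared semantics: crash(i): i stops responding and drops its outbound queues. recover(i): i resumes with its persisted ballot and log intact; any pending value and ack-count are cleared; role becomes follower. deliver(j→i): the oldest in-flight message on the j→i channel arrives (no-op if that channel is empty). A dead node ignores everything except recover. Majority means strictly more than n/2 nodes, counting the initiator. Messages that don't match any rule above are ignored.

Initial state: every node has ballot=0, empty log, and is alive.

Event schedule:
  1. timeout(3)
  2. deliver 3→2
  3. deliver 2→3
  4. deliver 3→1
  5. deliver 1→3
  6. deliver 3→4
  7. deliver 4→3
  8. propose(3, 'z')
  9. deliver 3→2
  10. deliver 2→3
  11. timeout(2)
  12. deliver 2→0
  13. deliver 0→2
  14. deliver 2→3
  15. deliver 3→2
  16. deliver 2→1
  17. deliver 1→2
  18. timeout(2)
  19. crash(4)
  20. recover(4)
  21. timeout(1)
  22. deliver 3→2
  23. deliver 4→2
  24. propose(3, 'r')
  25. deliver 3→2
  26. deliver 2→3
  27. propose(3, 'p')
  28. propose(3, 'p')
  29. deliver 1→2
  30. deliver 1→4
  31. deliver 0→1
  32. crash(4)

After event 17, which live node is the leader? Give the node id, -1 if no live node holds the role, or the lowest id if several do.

2

after 1 — timeout(3): n3:cand/b8/[-]
after 2 — deliver 3→2: n2:foll/b8/[-]
after 3 — deliver 2→3: ·
after 4 — deliver 3→1: n1:foll/b8/[-]
after 5 — deliver 1→3: n3:lead/b8/[-]
after 6 — deliver 3→4: n4:foll/b8/[-]
after 7 — deliver 4→3: ·
after 8 — propose(3,'z'): ·
after 9 — deliver 3→2: n2:foll/b8/[z]
after 10 — deliver 2→3: ·
after 11 — timeout(2): n2:cand/b12/[z]
after 12 — deliver 2→0: n0:foll/b12/[-]
after 13 — deliver 0→2: ·
after 14 — deliver 2→3: n3:foll/b12/[-]
after 15 — deliver 3→2: n2:lead/b12/[z]
after 16 — deliver 2→1: n1:foll/b12/[-]
after 17 — deliver 1→2: ·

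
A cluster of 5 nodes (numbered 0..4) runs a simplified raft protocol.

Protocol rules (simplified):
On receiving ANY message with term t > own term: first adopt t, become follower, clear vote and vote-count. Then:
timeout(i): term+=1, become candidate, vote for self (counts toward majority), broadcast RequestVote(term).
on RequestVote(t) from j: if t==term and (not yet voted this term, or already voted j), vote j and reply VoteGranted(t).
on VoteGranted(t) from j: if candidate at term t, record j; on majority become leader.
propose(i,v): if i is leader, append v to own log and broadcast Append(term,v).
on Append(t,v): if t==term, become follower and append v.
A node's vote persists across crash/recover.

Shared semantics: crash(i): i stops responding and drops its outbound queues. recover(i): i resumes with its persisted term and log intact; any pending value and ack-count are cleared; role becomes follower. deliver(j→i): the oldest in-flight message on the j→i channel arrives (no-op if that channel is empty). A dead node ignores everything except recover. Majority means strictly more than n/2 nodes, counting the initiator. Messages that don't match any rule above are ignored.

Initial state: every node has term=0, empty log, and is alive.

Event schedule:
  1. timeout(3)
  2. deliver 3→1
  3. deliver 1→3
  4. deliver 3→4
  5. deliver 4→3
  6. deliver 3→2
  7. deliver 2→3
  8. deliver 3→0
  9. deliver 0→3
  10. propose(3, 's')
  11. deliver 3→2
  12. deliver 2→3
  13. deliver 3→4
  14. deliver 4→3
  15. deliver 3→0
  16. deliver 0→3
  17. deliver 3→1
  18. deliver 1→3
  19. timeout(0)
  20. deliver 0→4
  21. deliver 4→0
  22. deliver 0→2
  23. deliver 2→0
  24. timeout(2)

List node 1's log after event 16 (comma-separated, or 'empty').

e1 timeout(3): 3[cand,t=1,-]
e2 deliver 3→1: 1[foll,t=1,-]
e3 deliver 1→3: ·
e4 deliver 3→4: 4[foll,t=1,-]
e5 deliver 4→3: 3[lead,t=1,-]
e6 deliver 3→2: 2[foll,t=1,-]
e7 deliver 2→3: ·
e8 deliver 3→0: 0[foll,t=1,-]
e9 deliver 0→3: ·
e10 propose(3,'s'): 3[lead,t=1,s]
e11 deliver 3→2: 2[foll,t=1,s]
e12 deliver 2→3: ·
e13 deliver 3→4: 4[foll,t=1,s]
e14 deliver 4→3: ·
e15 deliver 3→0: 0[foll,t=1,s]
e16 deliver 0→3: ·

empty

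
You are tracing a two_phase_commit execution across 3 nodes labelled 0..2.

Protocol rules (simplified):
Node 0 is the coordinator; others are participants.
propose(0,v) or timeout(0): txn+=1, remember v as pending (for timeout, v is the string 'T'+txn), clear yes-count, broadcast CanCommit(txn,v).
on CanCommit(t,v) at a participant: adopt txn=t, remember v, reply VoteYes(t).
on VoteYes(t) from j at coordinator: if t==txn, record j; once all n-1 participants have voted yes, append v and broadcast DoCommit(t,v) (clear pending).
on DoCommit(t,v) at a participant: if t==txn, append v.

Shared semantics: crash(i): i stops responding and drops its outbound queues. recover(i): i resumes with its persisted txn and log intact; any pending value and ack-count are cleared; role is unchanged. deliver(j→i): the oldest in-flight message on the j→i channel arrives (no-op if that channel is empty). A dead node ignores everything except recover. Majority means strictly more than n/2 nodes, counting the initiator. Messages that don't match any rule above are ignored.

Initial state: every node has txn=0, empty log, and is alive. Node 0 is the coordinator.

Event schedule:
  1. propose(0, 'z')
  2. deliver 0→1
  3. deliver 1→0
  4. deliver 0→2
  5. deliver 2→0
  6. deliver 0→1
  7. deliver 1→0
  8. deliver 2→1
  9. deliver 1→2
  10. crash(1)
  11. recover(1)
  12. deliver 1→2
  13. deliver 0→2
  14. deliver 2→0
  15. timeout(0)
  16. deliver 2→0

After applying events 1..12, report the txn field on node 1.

1. propose(0,'z'):  <0:coor t1 ->
2. deliver 0→1:  <1:part t1 ->
3. deliver 1→0:  nop
4. deliver 0→2:  <2:part t1 ->
5. deliver 2→0:  <0:coor t1 z>
6. deliver 0→1:  <1:part t1 z>
7. deliver 1→0:  nop
8. deliver 2→1:  nop
9. deliver 1→2:  nop
10. crash(1):  <1:✗part t1 z>
11. recover(1):  <1:part t1 z>
12. deliver 1→2:  nop

1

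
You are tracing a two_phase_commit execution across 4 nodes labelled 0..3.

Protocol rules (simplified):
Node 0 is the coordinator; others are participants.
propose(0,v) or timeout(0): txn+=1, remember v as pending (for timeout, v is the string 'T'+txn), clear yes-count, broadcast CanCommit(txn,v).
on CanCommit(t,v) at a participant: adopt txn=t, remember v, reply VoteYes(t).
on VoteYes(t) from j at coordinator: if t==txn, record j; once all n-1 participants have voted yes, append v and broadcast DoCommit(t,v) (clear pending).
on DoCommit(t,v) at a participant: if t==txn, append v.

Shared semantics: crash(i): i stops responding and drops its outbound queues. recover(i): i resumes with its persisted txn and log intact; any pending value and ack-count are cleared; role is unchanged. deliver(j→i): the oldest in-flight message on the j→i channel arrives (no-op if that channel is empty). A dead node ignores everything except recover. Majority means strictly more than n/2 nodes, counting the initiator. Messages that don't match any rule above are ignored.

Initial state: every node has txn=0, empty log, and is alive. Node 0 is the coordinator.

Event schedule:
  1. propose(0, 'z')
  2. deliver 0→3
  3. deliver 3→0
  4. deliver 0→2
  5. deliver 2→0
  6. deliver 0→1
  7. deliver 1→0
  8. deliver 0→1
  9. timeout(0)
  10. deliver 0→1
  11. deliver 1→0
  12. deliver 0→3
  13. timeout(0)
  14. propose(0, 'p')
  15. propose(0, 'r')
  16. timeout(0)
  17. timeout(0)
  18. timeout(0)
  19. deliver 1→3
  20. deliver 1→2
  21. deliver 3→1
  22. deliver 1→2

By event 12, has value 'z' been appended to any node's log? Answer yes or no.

e1 propose(0,'z'): 0[coor,t=1,-]
e2 deliver 0→3: 3[part,t=1,-]
e3 deliver 3→0: ·
e4 deliver 0→2: 2[part,t=1,-]
e5 deliver 2→0: ·
e6 deliver 0→1: 1[part,t=1,-]
e7 deliver 1→0: 0[coor,t=1,z]
e8 deliver 0→1: 1[part,t=1,z]
e9 timeout(0): 0[coor,t=2,z]
e10 deliver 0→1: 1[part,t=2,z]
e11 deliver 1→0: ·
e12 deliver 0→3: 3[part,t=1,z]

yes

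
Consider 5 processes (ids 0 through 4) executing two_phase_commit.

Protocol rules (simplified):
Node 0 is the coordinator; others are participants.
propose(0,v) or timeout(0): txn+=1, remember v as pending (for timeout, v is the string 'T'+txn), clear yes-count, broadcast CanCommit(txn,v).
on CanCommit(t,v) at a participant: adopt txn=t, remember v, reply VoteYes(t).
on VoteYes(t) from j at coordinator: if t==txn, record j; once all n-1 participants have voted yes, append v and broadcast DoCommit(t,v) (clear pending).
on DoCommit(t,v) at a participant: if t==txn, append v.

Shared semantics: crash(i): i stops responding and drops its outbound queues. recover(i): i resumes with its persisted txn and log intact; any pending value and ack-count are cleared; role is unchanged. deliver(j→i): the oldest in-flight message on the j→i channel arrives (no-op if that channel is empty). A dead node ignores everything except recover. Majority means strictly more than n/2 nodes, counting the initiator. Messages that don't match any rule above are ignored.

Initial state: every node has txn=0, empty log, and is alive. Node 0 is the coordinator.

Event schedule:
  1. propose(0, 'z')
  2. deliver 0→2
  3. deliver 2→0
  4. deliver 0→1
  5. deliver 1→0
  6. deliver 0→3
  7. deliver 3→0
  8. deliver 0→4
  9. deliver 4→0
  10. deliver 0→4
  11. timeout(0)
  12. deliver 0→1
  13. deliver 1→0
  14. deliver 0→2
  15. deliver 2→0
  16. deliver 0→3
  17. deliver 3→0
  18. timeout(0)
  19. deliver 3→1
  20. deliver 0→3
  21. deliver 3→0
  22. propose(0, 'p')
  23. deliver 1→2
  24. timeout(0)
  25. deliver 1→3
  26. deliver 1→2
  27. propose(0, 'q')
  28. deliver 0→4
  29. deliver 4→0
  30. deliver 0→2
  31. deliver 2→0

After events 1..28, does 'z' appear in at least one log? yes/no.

1. propose(0,'z'):  <0:coor t1 ->
2. deliver 0→2:  <2:part t1 ->
3. deliver 2→0:  nop
4. deliver 0→1:  <1:part t1 ->
5. deliver 1→0:  nop
6. deliver 0→3:  <3:part t1 ->
7. deliver 3→0:  nop
8. deliver 0→4:  <4:part t1 ->
9. deliver 4→0:  <0:coor t1 z>
10. deliver 0→4:  <4:part t1 z>
11. timeout(0):  <0:coor t2 z>
12. deliver 0→1:  <1:part t1 z>
13. deliver 1→0:  nop
14. deliver 0→2:  <2:part t1 z>
15. deliver 2→0:  nop
16. deliver 0→3:  <3:part t1 z>
17. deliver 3→0:  nop
18. timeout(0):  <0:coor t3 z>
19. deliver 3→1:  nop
20. deliver 0→3:  <3:part t2 z>
21. deliver 3→0:  nop
22. propose(0,'p'):  <0:coor t4 z>
23. deliver 1→2:  nop
24. timeout(0):  <0:coor t5 z>
25. deliver 1→3:  nop
26. deliver 1→2:  nop
27. propose(0,'q'):  <0:coor t6 z>
28. deliver 0→4:  <4:part t2 z>

yes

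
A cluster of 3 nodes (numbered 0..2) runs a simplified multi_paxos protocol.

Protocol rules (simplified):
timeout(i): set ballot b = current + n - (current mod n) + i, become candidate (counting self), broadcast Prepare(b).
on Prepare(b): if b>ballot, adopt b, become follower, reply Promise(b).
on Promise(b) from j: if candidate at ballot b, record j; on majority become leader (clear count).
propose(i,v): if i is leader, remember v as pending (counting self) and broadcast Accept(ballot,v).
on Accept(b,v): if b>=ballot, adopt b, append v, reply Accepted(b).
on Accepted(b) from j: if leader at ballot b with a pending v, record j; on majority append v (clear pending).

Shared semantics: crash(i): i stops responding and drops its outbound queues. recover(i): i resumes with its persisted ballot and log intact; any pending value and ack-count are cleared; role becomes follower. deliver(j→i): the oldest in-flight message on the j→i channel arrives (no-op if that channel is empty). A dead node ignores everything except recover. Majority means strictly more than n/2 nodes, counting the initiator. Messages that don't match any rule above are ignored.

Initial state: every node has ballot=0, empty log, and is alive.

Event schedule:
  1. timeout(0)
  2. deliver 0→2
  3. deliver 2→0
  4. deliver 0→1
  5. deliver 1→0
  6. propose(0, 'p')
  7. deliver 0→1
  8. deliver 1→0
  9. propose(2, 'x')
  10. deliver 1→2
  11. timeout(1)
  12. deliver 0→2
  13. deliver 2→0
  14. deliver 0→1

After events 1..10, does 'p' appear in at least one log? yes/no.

[1] timeout(0) → N0(cand b3 [-])
[2] deliver 0→2 → N2(foll b3 [-])
[3] deliver 2→0 → N0(lead b3 [-])
[4] deliver 0→1 → N1(foll b3 [-])
[5] deliver 1→0 → ∅
[6] propose(0,'p') → ∅
[7] deliver 0→1 → N1(foll b3 [p])
[8] deliver 1→0 → N0(lead b3 [p])
[9] propose(2,'x') → ∅
[10] deliver 1→2 → ∅

yes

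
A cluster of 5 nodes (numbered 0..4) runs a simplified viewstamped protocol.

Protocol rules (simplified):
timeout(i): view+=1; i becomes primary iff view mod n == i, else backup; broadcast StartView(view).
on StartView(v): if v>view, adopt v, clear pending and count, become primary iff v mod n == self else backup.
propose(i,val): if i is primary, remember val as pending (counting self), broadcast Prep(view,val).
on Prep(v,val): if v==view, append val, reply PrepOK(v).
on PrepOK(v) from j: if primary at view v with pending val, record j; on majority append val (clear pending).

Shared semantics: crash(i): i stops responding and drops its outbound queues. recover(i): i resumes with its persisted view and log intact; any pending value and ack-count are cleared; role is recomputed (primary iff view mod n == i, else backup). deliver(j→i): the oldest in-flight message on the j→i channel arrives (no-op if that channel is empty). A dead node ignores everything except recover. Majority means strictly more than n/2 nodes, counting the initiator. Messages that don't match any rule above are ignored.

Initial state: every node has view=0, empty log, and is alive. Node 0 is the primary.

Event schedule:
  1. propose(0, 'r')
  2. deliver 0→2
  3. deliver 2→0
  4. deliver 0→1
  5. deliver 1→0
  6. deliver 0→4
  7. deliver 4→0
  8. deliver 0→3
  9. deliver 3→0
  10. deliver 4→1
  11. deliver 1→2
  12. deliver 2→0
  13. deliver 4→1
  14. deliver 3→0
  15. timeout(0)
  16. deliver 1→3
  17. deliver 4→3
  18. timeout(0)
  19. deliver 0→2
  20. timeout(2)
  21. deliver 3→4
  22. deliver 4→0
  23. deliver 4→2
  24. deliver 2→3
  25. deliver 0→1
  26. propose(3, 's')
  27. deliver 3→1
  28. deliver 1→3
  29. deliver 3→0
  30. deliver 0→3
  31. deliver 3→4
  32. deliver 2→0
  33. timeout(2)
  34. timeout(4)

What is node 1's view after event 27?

1

e1 propose(0,'r'): ·
e2 deliver 0→2: 2[back,v=0,r]
e3 deliver 2→0: ·
e4 deliver 0→1: 1[back,v=0,r]
e5 deliver 1→0: 0[prim,v=0,r]
e6 deliver 0→4: 4[back,v=0,r]
e7 deliver 4→0: ·
e8 deliver 0→3: 3[back,v=0,r]
e9 deliver 3→0: ·
e10 deliver 4→1: ·
e11 deliver 1→2: ·
e12 deliver 2→0: ·
e13 deliver 4→1: ·
e14 deliver 3→0: ·
e15 timeout(0): 0[back,v=1,r]
e16 deliver 1→3: ·
e17 deliver 4→3: ·
e18 timeout(0): 0[back,v=2,r]
e19 deliver 0→2: 2[back,v=1,r]
e20 timeout(2): 2[prim,v=2,r]
e21 deliver 3→4: ·
e22 deliver 4→0: ·
e23 deliver 4→2: ·
e24 deliver 2→3: 3[back,v=2,r]
e25 deliver 0→1: 1[prim,v=1,r]
e26 propose(3,'s'): ·
e27 deliver 3→1: ·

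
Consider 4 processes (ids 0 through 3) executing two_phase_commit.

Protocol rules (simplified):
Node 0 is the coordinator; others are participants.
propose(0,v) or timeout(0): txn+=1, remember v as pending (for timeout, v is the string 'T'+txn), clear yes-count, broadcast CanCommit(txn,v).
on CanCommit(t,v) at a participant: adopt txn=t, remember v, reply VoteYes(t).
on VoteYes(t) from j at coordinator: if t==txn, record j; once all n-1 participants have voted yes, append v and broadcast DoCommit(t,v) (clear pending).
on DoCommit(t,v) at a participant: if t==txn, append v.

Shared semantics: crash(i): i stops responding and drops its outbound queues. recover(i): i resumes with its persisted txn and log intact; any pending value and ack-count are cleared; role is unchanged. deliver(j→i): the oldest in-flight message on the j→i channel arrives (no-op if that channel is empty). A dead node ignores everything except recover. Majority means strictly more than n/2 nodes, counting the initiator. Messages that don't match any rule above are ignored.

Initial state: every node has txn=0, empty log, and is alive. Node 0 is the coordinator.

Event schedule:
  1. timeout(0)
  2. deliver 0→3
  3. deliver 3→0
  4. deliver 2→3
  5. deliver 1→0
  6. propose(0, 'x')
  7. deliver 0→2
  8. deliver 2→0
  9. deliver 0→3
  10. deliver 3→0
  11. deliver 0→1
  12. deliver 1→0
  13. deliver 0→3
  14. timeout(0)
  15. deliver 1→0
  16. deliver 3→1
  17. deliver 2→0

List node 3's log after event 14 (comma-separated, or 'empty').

after 1 — timeout(0): n0:coor/t1/[-]
after 2 — deliver 0→3: n3:part/t1/[-]
after 3 — deliver 3→0: ·
after 4 — deliver 2→3: ·
after 5 — deliver 1→0: ·
after 6 — propose(0,'x'): n0:coor/t2/[-]
after 7 — deliver 0→2: n2:part/t1/[-]
after 8 — deliver 2→0: ·
after 9 — deliver 0→3: n3:part/t2/[-]
after 10 — deliver 3→0: ·
after 11 — deliver 0→1: n1:part/t1/[-]
after 12 — deliver 1→0: ·
after 13 — deliver 0→3: ·
after 14 — timeout(0): n0:coor/t3/[-]

empty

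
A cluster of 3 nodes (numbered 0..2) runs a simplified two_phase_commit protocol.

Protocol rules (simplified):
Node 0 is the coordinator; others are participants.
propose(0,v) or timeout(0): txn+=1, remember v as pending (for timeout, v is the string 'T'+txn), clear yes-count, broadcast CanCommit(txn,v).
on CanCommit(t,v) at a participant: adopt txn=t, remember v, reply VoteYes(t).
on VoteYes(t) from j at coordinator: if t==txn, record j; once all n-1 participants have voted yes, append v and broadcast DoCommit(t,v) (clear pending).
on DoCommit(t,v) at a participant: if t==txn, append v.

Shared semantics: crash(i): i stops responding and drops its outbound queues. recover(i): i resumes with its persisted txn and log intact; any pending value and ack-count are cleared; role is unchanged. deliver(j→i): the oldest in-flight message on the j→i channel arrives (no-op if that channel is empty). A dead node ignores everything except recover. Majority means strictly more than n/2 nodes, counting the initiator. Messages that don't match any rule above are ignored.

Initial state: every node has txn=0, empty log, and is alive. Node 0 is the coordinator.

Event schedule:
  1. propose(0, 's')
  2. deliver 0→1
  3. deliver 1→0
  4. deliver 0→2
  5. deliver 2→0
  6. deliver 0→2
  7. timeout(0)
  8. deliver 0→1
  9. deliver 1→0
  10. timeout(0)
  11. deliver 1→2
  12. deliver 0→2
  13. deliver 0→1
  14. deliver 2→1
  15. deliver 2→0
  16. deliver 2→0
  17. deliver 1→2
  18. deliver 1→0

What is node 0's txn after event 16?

step 1 propose(0,'s'): 0={coor,t=1,log=-}
step 2 deliver 0→1: 1={part,t=1,log=-}
step 3 deliver 1→0: —
step 4 deliver 0→2: 2={part,t=1,log=-}
step 5 deliver 2→0: 0={coor,t=1,log=s}
step 6 deliver 0→2: 2={part,t=1,log=s}
step 7 timeout(0): 0={coor,t=2,log=s}
step 8 deliver 0→1: 1={part,t=1,log=s}
step 9 deliver 1→0: —
step 10 timeout(0): 0={coor,t=3,log=s}
step 11 deliver 1→2: —
step 12 deliver 0→2: 2={part,t=2,log=s}
step 13 deliver 0→1: 1={part,t=2,log=s}
step 14 deliver 2→1: —
step 15 deliver 2→0: —
step 16 deliver 2→0: —

3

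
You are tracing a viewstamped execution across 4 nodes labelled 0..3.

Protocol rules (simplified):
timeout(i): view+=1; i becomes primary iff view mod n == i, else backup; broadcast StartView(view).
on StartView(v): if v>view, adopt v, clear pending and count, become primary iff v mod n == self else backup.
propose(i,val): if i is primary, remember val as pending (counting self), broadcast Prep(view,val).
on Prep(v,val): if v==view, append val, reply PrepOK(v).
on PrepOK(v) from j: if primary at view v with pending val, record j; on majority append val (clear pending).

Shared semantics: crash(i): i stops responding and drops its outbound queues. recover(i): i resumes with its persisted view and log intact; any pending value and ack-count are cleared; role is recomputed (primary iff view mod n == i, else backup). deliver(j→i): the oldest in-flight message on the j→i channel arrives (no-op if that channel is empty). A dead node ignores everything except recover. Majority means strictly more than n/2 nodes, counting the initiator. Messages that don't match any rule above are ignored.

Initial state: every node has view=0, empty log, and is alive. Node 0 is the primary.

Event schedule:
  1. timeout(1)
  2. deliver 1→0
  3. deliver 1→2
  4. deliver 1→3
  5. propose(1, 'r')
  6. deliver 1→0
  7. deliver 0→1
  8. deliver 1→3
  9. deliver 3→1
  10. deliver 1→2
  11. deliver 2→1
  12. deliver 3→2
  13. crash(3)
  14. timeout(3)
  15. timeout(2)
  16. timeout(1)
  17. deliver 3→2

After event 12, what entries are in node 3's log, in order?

r

after 1 — timeout(1): n1:prim/v1/[-]
after 2 — deliver 1→0: n0:back/v1/[-]
after 3 — deliver 1→2: n2:back/v1/[-]
after 4 — deliver 1→3: n3:back/v1/[-]
after 5 — propose(1,'r'): ·
after 6 — deliver 1→0: n0:back/v1/[r]
after 7 — deliver 0→1: ·
after 8 — deliver 1→3: n3:back/v1/[r]
after 9 — deliver 3→1: n1:prim/v1/[r]
after 10 — deliver 1→2: n2:back/v1/[r]
after 11 — deliver 2→1: ·
after 12 — deliver 3→2: ·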